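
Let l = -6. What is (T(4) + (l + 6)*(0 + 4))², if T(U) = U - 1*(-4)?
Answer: 64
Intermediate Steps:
T(U) = 4 + U (T(U) = U + 4 = 4 + U)
(T(4) + (l + 6)*(0 + 4))² = ((4 + 4) + (-6 + 6)*(0 + 4))² = (8 + 0*4)² = (8 + 0)² = 8² = 64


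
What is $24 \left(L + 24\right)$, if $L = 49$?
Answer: $1752$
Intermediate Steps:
$24 \left(L + 24\right) = 24 \left(49 + 24\right) = 24 \cdot 73 = 1752$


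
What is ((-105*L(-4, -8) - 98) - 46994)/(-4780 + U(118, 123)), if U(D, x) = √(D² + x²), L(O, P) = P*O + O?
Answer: 239152960/22819347 + 50032*√29053/22819347 ≈ 10.854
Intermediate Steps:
L(O, P) = O + O*P (L(O, P) = O*P + O = O + O*P)
((-105*L(-4, -8) - 98) - 46994)/(-4780 + U(118, 123)) = ((-(-420)*(1 - 8) - 98) - 46994)/(-4780 + √(118² + 123²)) = ((-(-420)*(-7) - 98) - 46994)/(-4780 + √(13924 + 15129)) = ((-105*28 - 98) - 46994)/(-4780 + √29053) = ((-2940 - 98) - 46994)/(-4780 + √29053) = (-3038 - 46994)/(-4780 + √29053) = -50032/(-4780 + √29053)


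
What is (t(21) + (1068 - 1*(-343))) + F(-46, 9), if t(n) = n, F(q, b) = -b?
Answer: 1423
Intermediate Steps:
(t(21) + (1068 - 1*(-343))) + F(-46, 9) = (21 + (1068 - 1*(-343))) - 1*9 = (21 + (1068 + 343)) - 9 = (21 + 1411) - 9 = 1432 - 9 = 1423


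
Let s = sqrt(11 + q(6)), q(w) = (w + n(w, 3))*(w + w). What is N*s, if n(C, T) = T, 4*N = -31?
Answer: -31*sqrt(119)/4 ≈ -84.542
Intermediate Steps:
N = -31/4 (N = (1/4)*(-31) = -31/4 ≈ -7.7500)
q(w) = 2*w*(3 + w) (q(w) = (w + 3)*(w + w) = (3 + w)*(2*w) = 2*w*(3 + w))
s = sqrt(119) (s = sqrt(11 + 2*6*(3 + 6)) = sqrt(11 + 2*6*9) = sqrt(11 + 108) = sqrt(119) ≈ 10.909)
N*s = -31*sqrt(119)/4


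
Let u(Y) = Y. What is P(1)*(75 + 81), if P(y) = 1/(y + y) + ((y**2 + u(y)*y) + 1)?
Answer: 546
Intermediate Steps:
P(y) = 1 + 1/(2*y) + 2*y**2 (P(y) = 1/(y + y) + ((y**2 + y*y) + 1) = 1/(2*y) + ((y**2 + y**2) + 1) = 1/(2*y) + (2*y**2 + 1) = 1/(2*y) + (1 + 2*y**2) = 1 + 1/(2*y) + 2*y**2)
P(1)*(75 + 81) = ((1/2 + 1 + 2*1**3)/1)*(75 + 81) = (1*(1/2 + 1 + 2*1))*156 = (1*(1/2 + 1 + 2))*156 = (1*(7/2))*156 = (7/2)*156 = 546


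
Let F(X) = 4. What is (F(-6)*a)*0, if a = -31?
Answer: 0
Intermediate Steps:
(F(-6)*a)*0 = (4*(-31))*0 = -124*0 = 0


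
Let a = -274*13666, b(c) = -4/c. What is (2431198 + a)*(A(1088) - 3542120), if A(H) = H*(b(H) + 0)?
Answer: 4651821859464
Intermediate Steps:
a = -3744484
A(H) = -4 (A(H) = H*(-4/H + 0) = H*(-4/H) = -4)
(2431198 + a)*(A(1088) - 3542120) = (2431198 - 3744484)*(-4 - 3542120) = -1313286*(-3542124) = 4651821859464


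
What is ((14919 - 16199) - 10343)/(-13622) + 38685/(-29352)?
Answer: -30968129/66638824 ≈ -0.46472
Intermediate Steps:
((14919 - 16199) - 10343)/(-13622) + 38685/(-29352) = (-1280 - 10343)*(-1/13622) + 38685*(-1/29352) = -11623*(-1/13622) - 12895/9784 = 11623/13622 - 12895/9784 = -30968129/66638824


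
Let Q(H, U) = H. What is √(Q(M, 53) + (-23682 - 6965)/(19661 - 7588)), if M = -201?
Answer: 2*I*√7416806090/12073 ≈ 14.267*I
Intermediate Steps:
√(Q(M, 53) + (-23682 - 6965)/(19661 - 7588)) = √(-201 + (-23682 - 6965)/(19661 - 7588)) = √(-201 - 30647/12073) = √(-2457320/12073) = 2*I*√7416806090/12073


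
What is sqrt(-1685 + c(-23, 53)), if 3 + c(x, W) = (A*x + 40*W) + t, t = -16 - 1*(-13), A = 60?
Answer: I*sqrt(951) ≈ 30.838*I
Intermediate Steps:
t = -3 (t = -16 + 13 = -3)
c(x, W) = -6 + 40*W + 60*x (c(x, W) = -3 + ((60*x + 40*W) - 3) = -3 + ((40*W + 60*x) - 3) = -3 + (-3 + 40*W + 60*x) = -6 + 40*W + 60*x)
sqrt(-1685 + c(-23, 53)) = sqrt(-1685 + (-6 + 40*53 + 60*(-23))) = sqrt(-1685 + (-6 + 2120 - 1380)) = sqrt(-1685 + 734) = sqrt(-951) = I*sqrt(951)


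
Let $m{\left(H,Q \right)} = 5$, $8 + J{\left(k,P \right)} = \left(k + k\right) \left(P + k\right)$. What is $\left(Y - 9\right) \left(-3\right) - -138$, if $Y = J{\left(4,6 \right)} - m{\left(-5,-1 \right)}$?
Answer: $-36$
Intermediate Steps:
$J{\left(k,P \right)} = -8 + 2 k \left(P + k\right)$ ($J{\left(k,P \right)} = -8 + \left(k + k\right) \left(P + k\right) = -8 + 2 k \left(P + k\right)$)
$Y = 67$ ($Y = \left(-8 + 2 \cdot 4^{2} + 2 \cdot 6 \cdot 4\right) - 5 = \left(-8 + 2 \cdot 16 + 48\right) - 5 = \left(-8 + 32 + 48\right) - 5 = 72 - 5 = 67$)
$\left(Y - 9\right) \left(-3\right) - -138 = \left(67 - 9\right) \left(-3\right) - -138 = 58 \left(-3\right) + 138 = -174 + 138 = -36$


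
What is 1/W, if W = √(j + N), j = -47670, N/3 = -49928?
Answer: -I*√197454/197454 ≈ -0.0022504*I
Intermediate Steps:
N = -149784 (N = 3*(-49928) = -149784)
W = I*√197454 (W = √(-47670 - 149784) = √(-197454) = I*√197454 ≈ 444.36*I)
1/W = 1/(I*√197454) = -I*√197454/197454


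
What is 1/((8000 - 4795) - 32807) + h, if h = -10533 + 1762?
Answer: -259639143/29602 ≈ -8771.0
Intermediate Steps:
h = -8771
1/((8000 - 4795) - 32807) + h = 1/((8000 - 4795) - 32807) - 8771 = 1/(3205 - 32807) - 8771 = 1/(-29602) - 8771 = -1/29602 - 8771 = -259639143/29602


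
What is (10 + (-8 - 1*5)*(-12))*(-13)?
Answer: -2158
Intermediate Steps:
(10 + (-8 - 1*5)*(-12))*(-13) = (10 + (-8 - 5)*(-12))*(-13) = (10 - 13*(-12))*(-13) = (10 + 156)*(-13) = 166*(-13) = -2158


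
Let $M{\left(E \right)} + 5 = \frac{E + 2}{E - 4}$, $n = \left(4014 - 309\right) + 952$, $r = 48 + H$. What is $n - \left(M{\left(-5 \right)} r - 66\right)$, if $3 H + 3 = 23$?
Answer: $\frac{44803}{9} \approx 4978.1$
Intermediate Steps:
$H = \frac{20}{3}$ ($H = -1 + \frac{1}{3} \cdot 23 = -1 + \frac{23}{3} = \frac{20}{3} \approx 6.6667$)
$r = \frac{164}{3}$ ($r = 48 + \frac{20}{3} = \frac{164}{3} \approx 54.667$)
$n = 4657$ ($n = 3705 + 952 = 4657$)
$M{\left(E \right)} = -5 + \frac{2 + E}{-4 + E}$ ($M{\left(E \right)} = -5 + \frac{E + 2}{E - 4} = -5 + \frac{2 + E}{-4 + E}$)
$n - \left(M{\left(-5 \right)} r - 66\right) = 4657 - \left(\frac{2 \left(11 - -10\right)}{-4 - 5} \cdot \frac{164}{3} - 66\right) = 4657 - \left(\frac{2 \left(11 + 10\right)}{-9} \cdot \frac{164}{3} - 66\right) = 4657 - \left(2 \left(- \frac{1}{9}\right) 21 \cdot \frac{164}{3} - 66\right) = 4657 - \left(\left(- \frac{14}{3}\right) \frac{164}{3} - 66\right) = 4657 - \left(- \frac{2296}{9} - 66\right) = 4657 - - \frac{2890}{9} = 4657 + \frac{2890}{9} = \frac{44803}{9}$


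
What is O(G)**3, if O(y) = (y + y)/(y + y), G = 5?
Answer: 1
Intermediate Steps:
O(y) = 1 (O(y) = (2*y)/((2*y)) = (2*y)*(1/(2*y)) = 1)
O(G)**3 = 1**3 = 1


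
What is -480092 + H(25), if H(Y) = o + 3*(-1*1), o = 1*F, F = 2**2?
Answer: -480091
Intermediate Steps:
F = 4
o = 4 (o = 1*4 = 4)
H(Y) = 1 (H(Y) = 4 + 3*(-1*1) = 4 + 3*(-1) = 4 - 3 = 1)
-480092 + H(25) = -480092 + 1 = -480091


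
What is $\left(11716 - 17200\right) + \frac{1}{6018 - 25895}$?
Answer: $- \frac{109005469}{19877} \approx -5484.0$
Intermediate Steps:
$\left(11716 - 17200\right) + \frac{1}{6018 - 25895} = -5484 + \frac{1}{-19877} = -5484 - \frac{1}{19877} = - \frac{109005469}{19877}$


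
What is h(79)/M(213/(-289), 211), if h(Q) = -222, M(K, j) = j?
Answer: -222/211 ≈ -1.0521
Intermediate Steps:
h(79)/M(213/(-289), 211) = -222/211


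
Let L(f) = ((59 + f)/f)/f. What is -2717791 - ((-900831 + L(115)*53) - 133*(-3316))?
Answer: -29861900522/13225 ≈ -2.2580e+6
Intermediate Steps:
L(f) = (59 + f)/f**2 (L(f) = ((59 + f)/f)/f = (59 + f)/f**2)
-2717791 - ((-900831 + L(115)*53) - 133*(-3316)) = -2717791 - ((-900831 + ((59 + 115)/115**2)*53) - 133*(-3316)) = -2717791 - ((-900831 + ((1/13225)*174)*53) + 441028) = -2717791 - ((-900831 + (174/13225)*53) + 441028) = -2717791 - ((-900831 + 9222/13225) + 441028) = -2717791 - (-11913480753/13225 + 441028) = -2717791 - 1*(-6080885453/13225) = -2717791 + 6080885453/13225 = -29861900522/13225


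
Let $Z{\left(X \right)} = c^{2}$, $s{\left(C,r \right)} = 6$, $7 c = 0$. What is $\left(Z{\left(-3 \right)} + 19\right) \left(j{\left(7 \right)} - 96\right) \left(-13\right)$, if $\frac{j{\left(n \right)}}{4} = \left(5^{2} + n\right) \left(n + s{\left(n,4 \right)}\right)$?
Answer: $-387296$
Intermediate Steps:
$c = 0$ ($c = \frac{1}{7} \cdot 0 = 0$)
$j{\left(n \right)} = 4 \left(6 + n\right) \left(25 + n\right)$ ($j{\left(n \right)} = 4 \left(5^{2} + n\right) \left(n + 6\right) = 4 \left(25 + n\right) \left(6 + n\right) = 4 \left(6 + n\right) \left(25 + n\right)$)
$Z{\left(X \right)} = 0$ ($Z{\left(X \right)} = 0^{2} = 0$)
$\left(Z{\left(-3 \right)} + 19\right) \left(j{\left(7 \right)} - 96\right) \left(-13\right) = \left(0 + 19\right) \left(\left(600 + 4 \cdot 7^{2} + 124 \cdot 7\right) - 96\right) \left(-13\right) = 19 \left(\left(600 + 4 \cdot 49 + 868\right) - 96\right) \left(-13\right) = 19 \left(\left(600 + 196 + 868\right) - 96\right) \left(-13\right) = 19 \left(1664 - 96\right) \left(-13\right) = 19 \cdot 1568 \left(-13\right) = 29792 \left(-13\right) = -387296$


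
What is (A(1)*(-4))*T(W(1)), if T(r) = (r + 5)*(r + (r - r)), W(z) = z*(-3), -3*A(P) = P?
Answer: -8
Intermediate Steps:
A(P) = -P/3
W(z) = -3*z
T(r) = r*(5 + r) (T(r) = (5 + r)*(r + 0) = (5 + r)*r = r*(5 + r))
(A(1)*(-4))*T(W(1)) = (-⅓*1*(-4))*((-3*1)*(5 - 3*1)) = (-⅓*(-4))*(-3*(5 - 3)) = 4*(-3*2)/3 = (4/3)*(-6) = -8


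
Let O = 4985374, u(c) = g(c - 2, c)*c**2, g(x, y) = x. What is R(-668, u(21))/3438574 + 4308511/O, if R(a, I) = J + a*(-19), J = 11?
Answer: 3719615777309/4285644354169 ≈ 0.86792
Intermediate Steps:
u(c) = c**2*(-2 + c) (u(c) = (c - 2)*c**2 = (-2 + c)*c**2 = c**2*(-2 + c))
R(a, I) = 11 - 19*a (R(a, I) = 11 + a*(-19) = 11 - 19*a)
R(-668, u(21))/3438574 + 4308511/O = (11 - 19*(-668))/3438574 + 4308511/4985374 = (11 + 12692)*(1/3438574) + 4308511*(1/4985374) = 12703*(1/3438574) + 4308511/4985374 = 12703/3438574 + 4308511/4985374 = 3719615777309/4285644354169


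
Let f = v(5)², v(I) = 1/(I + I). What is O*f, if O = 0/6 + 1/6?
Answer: 1/600 ≈ 0.0016667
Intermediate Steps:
v(I) = 1/(2*I)
O = ⅙ (O = 0*(⅙) + 1*(⅙) = 0 + ⅙ = ⅙ ≈ 0.16667)
f = 1/100 (f = ((½)/5)² = ((½)*(⅕))² = (⅒)² = 1/100 ≈ 0.010000)
O*f = (⅙)*(1/100) = 1/600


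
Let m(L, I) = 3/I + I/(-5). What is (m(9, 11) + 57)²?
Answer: 9174841/3025 ≈ 3033.0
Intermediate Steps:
m(L, I) = 3/I - I/5 (m(L, I) = 3/I + I*(-⅕) = 3/I - I/5)
(m(9, 11) + 57)² = ((3/11 - ⅕*11) + 57)² = ((3*(1/11) - 11/5) + 57)² = ((3/11 - 11/5) + 57)² = (-106/55 + 57)² = (3029/55)² = 9174841/3025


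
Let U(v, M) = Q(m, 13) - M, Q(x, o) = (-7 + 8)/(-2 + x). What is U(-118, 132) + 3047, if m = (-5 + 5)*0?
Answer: 5829/2 ≈ 2914.5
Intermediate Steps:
m = 0 (m = 0*0 = 0)
Q(x, o) = 1/(-2 + x)
U(v, M) = -½ - M (U(v, M) = 1/(-2 + 0) - M = 1/(-2) - M = -½ - M)
U(-118, 132) + 3047 = (-½ - 1*132) + 3047 = (-½ - 132) + 3047 = -265/2 + 3047 = 5829/2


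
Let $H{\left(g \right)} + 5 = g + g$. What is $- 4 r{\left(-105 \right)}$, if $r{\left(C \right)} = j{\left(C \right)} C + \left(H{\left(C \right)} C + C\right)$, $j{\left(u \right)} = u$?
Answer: $-133980$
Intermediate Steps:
$H{\left(g \right)} = -5 + 2 g$ ($H{\left(g \right)} = -5 + \left(g + g\right) = -5 + 2 g$)
$r{\left(C \right)} = C + C^{2} + C \left(-5 + 2 C\right)$ ($r{\left(C \right)} = C C + \left(\left(-5 + 2 C\right) C + C\right) = C^{2} + \left(C \left(-5 + 2 C\right) + C\right) = C^{2} + \left(C + C \left(-5 + 2 C\right)\right) = C + C^{2} + C \left(-5 + 2 C\right)$)
$- 4 r{\left(-105 \right)} = - 4 \left(- 105 \left(-4 + 3 \left(-105\right)\right)\right) = - 4 \left(- 105 \left(-4 - 315\right)\right) = - 4 \left(\left(-105\right) \left(-319\right)\right) = \left(-4\right) 33495 = -133980$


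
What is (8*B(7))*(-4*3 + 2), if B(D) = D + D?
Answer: -1120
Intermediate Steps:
B(D) = 2*D
(8*B(7))*(-4*3 + 2) = (8*(2*7))*(-4*3 + 2) = (8*14)*(-12 + 2) = 112*(-10) = -1120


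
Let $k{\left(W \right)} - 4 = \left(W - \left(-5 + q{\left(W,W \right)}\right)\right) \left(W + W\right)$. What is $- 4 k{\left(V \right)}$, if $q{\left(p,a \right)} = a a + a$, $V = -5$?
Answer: $-816$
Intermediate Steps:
$q{\left(p,a \right)} = a + a^{2}$ ($q{\left(p,a \right)} = a^{2} + a = a + a^{2}$)
$k{\left(W \right)} = 4 + 2 W \left(5 + W - W \left(1 + W\right)\right)$ ($k{\left(W \right)} = 4 + \left(W - \left(-5 + W \left(1 + W\right)\right)\right) \left(W + W\right) = 4 + \left(W - \left(-5 + W \left(1 + W\right)\right)\right) 2 W = 4 + \left(5 + W - W \left(1 + W\right)\right) 2 W = 4 + 2 W \left(5 + W - W \left(1 + W\right)\right)$)
$- 4 k{\left(V \right)} = - 4 \left(4 - 2 \left(-5\right)^{3} + 10 \left(-5\right)\right) = - 4 \left(4 - -250 - 50\right) = - 4 \left(4 + 250 - 50\right) = \left(-4\right) 204 = -816$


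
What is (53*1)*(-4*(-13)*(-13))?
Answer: -35828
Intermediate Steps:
(53*1)*(-4*(-13)*(-13)) = 53*(52*(-13)) = 53*(-676) = -35828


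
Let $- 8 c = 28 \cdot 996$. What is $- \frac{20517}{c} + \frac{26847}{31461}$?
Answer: $\frac{11731333}{1740842} \approx 6.7389$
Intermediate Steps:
$c = -3486$ ($c = - \frac{28 \cdot 996}{8} = \left(- \frac{1}{8}\right) 27888 = -3486$)
$- \frac{20517}{c} + \frac{26847}{31461} = - \frac{20517}{-3486} + \frac{26847}{31461} = \left(-20517\right) \left(- \frac{1}{3486}\right) + 26847 \cdot \frac{1}{31461} = \frac{977}{166} + \frac{8949}{10487} = \frac{11731333}{1740842}$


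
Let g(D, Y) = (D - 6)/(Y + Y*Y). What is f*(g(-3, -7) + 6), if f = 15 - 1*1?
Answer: 81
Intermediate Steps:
f = 14 (f = 15 - 1 = 14)
g(D, Y) = (-6 + D)/(Y + Y**2)
f*(g(-3, -7) + 6) = 14*((-6 - 3)/((-7)*(1 - 7)) + 6) = 14*(-1/7*(-9)/(-6) + 6) = 14*(-1/7*(-1/6)*(-9) + 6) = 14*(-3/14 + 6) = 14*(81/14) = 81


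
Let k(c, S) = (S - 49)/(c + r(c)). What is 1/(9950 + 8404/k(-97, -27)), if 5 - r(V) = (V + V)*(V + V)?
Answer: 19/79455578 ≈ 2.3913e-7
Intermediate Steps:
r(V) = 5 - 4*V² (r(V) = 5 - (V + V)*(V + V) = 5 - 2*V*2*V = 5 - 4*V²)
k(c, S) = (-49 + S)/(5 + c - 4*c²) (k(c, S) = (S - 49)/(c + (5 - 4*c²)) = (-49 + S)/(5 + c - 4*c²))
1/(9950 + 8404/k(-97, -27)) = 1/(9950 + 8404/(((-49 - 27)/(5 - 97 - 4*(-97)²)))) = 1/(9950 + 8404/((-76/(5 - 97 - 4*9409)))) = 1/(9950 + 8404/((-76/(5 - 97 - 37636)))) = 1/(9950 + 8404/((-76/(-37728)))) = 1/(9950 + 8404/((-1/37728*(-76)))) = 1/(9950 + 8404/(19/9432)) = 1/(9950 + 8404*(9432/19)) = 1/(9950 + 79266528/19) = 1/(79455578/19) = 19/79455578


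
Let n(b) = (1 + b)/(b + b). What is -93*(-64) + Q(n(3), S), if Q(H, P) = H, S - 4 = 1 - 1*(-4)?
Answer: 17858/3 ≈ 5952.7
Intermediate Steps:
S = 9 (S = 4 + (1 - 1*(-4)) = 4 + (1 + 4) = 4 + 5 = 9)
n(b) = (1 + b)/(2*b) (n(b) = (1 + b)/((2*b)) = (1 + b)*(1/(2*b)) = (1 + b)/(2*b))
-93*(-64) + Q(n(3), S) = -93*(-64) + (½)*(1 + 3)/3 = 5952 + (½)*(⅓)*4 = 5952 + ⅔ = 17858/3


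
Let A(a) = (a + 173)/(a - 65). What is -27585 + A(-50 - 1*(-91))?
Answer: -331127/12 ≈ -27594.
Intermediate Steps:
A(a) = (173 + a)/(-65 + a)
-27585 + A(-50 - 1*(-91)) = -27585 + (173 + (-50 - 1*(-91)))/(-65 + (-50 - 1*(-91))) = -27585 + (173 + (-50 + 91))/(-65 + (-50 + 91)) = -27585 + (173 + 41)/(-65 + 41) = -27585 + 214/(-24) = -27585 - 1/24*214 = -27585 - 107/12 = -331127/12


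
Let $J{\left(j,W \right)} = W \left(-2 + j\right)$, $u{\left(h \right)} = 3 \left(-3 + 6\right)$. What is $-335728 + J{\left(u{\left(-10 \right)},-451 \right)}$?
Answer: $-338885$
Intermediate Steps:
$u{\left(h \right)} = 9$ ($u{\left(h \right)} = 3 \cdot 3 = 9$)
$-335728 + J{\left(u{\left(-10 \right)},-451 \right)} = -335728 - 451 \left(-2 + 9\right) = -335728 - 3157 = -338885$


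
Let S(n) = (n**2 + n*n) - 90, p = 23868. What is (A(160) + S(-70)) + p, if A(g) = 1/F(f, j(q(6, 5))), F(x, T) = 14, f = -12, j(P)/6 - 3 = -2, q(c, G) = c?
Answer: 470093/14 ≈ 33578.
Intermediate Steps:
j(P) = 6 (j(P) = 18 + 6*(-2) = 18 - 12 = 6)
S(n) = -90 + 2*n**2 (S(n) = (n**2 + n**2) - 90 = 2*n**2 - 90 = -90 + 2*n**2)
A(g) = 1/14
(A(160) + S(-70)) + p = (1/14 + (-90 + 2*(-70)**2)) + 23868 = (1/14 + (-90 + 2*4900)) + 23868 = (1/14 + (-90 + 9800)) + 23868 = (1/14 + 9710) + 23868 = 135941/14 + 23868 = 470093/14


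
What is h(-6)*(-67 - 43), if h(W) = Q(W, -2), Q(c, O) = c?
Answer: 660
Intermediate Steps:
h(W) = W
h(-6)*(-67 - 43) = -6*(-67 - 43) = -6*(-110) = 660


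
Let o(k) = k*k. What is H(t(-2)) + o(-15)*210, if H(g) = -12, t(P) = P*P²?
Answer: 47238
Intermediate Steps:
t(P) = P³
o(k) = k²
H(t(-2)) + o(-15)*210 = -12 + (-15)²*210 = -12 + 225*210 = -12 + 47250 = 47238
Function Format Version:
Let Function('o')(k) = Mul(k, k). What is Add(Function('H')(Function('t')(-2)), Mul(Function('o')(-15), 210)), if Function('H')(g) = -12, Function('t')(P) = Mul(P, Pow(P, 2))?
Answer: 47238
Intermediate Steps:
Function('t')(P) = Pow(P, 3)
Function('o')(k) = Pow(k, 2)
Add(Function('H')(Function('t')(-2)), Mul(Function('o')(-15), 210)) = Add(-12, Mul(Pow(-15, 2), 210)) = Add(-12, Mul(225, 210)) = Add(-12, 47250) = 47238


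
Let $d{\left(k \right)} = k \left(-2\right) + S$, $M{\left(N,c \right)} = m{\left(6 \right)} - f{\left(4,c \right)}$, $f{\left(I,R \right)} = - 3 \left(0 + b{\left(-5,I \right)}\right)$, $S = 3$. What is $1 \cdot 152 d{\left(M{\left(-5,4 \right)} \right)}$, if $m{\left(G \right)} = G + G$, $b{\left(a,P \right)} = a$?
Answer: $1368$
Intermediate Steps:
$f{\left(I,R \right)} = 15$ ($f{\left(I,R \right)} = - 3 \left(0 - 5\right) = \left(-3\right) \left(-5\right) = 15$)
$m{\left(G \right)} = 2 G$
$M{\left(N,c \right)} = -3$ ($M{\left(N,c \right)} = 2 \cdot 6 - 15 = 12 - 15 = -3$)
$d{\left(k \right)} = 3 - 2 k$ ($d{\left(k \right)} = k \left(-2\right) + 3 = - 2 k + 3 = 3 - 2 k$)
$1 \cdot 152 d{\left(M{\left(-5,4 \right)} \right)} = 1 \cdot 152 \left(3 - -6\right) = 1 \cdot 152 \left(3 + 6\right) = 1 \cdot 152 \cdot 9 = 1 \cdot 1368 = 1368$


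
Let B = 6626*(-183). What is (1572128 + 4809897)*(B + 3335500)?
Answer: 13548668917550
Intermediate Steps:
B = -1212558
(1572128 + 4809897)*(B + 3335500) = (1572128 + 4809897)*(-1212558 + 3335500) = 6382025*2122942 = 13548668917550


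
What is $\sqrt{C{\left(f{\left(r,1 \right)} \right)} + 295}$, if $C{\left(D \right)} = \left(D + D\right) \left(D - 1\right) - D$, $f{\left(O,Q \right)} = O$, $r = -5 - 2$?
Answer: $3 \sqrt{46} \approx 20.347$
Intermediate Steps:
$r = -7$ ($r = -5 - 2 = -7$)
$C{\left(D \right)} = - D + 2 D \left(-1 + D\right)$ ($C{\left(D \right)} = 2 D \left(-1 + D\right) - D = - D + 2 D \left(-1 + D\right)$)
$\sqrt{C{\left(f{\left(r,1 \right)} \right)} + 295} = \sqrt{- 7 \left(-3 + 2 \left(-7\right)\right) + 295} = \sqrt{- 7 \left(-3 - 14\right) + 295} = \sqrt{\left(-7\right) \left(-17\right) + 295} = \sqrt{119 + 295} = \sqrt{414} = 3 \sqrt{46}$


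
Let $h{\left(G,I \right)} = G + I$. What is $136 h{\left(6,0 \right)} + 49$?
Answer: $865$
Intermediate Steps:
$136 h{\left(6,0 \right)} + 49 = 136 \left(6 + 0\right) + 49 = 136 \cdot 6 + 49 = 816 + 49 = 865$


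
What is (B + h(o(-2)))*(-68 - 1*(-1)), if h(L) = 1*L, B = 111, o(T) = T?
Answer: -7303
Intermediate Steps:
h(L) = L
(B + h(o(-2)))*(-68 - 1*(-1)) = (111 - 2)*(-68 - 1*(-1)) = 109*(-68 + 1) = 109*(-67) = -7303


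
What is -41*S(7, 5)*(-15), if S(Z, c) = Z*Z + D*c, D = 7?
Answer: 51660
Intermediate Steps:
S(Z, c) = Z² + 7*c (S(Z, c) = Z*Z + 7*c = Z² + 7*c)
-41*S(7, 5)*(-15) = -41*(7² + 7*5)*(-15) = -41*(49 + 35)*(-15) = -41*84*(-15) = -3444*(-15) = 51660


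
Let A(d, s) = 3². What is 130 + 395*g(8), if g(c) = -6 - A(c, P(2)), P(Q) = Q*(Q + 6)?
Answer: -5795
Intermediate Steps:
P(Q) = Q*(6 + Q)
A(d, s) = 9
g(c) = -15 (g(c) = -6 - 1*9 = -6 - 9 = -15)
130 + 395*g(8) = 130 + 395*(-15) = 130 - 5925 = -5795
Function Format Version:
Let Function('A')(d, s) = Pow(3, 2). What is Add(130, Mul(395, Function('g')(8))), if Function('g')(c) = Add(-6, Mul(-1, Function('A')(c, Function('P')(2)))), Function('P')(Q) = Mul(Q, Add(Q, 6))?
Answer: -5795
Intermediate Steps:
Function('P')(Q) = Mul(Q, Add(6, Q))
Function('A')(d, s) = 9
Function('g')(c) = -15 (Function('g')(c) = Add(-6, Mul(-1, 9)) = Add(-6, -9) = -15)
Add(130, Mul(395, Function('g')(8))) = Add(130, Mul(395, -15)) = Add(130, -5925) = -5795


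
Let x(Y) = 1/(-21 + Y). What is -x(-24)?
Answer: 1/45 ≈ 0.022222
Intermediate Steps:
-x(-24) = -1/(-21 - 24) = -1/(-45) = -1*(-1/45) = 1/45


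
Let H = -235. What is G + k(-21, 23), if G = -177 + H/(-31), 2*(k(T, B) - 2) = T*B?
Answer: -25353/62 ≈ -408.92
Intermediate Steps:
k(T, B) = 2 + B*T/2 (k(T, B) = 2 + (T*B)/2 = 2 + (B*T)/2 = 2 + B*T/2)
G = -5252/31 (G = -177 - 235/(-31) = -177 - 235*(-1/31) = -177 + 235/31 = -5252/31 ≈ -169.42)
G + k(-21, 23) = -5252/31 + (2 + (½)*23*(-21)) = -5252/31 + (2 - 483/2) = -5252/31 - 479/2 = -25353/62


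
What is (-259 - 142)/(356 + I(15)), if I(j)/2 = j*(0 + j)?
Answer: -401/806 ≈ -0.49752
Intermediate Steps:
I(j) = 2*j² (I(j) = 2*(j*(0 + j)) = 2*(j*j) = 2*j²)
(-259 - 142)/(356 + I(15)) = (-259 - 142)/(356 + 2*15²) = -401/(356 + 2*225) = -401/(356 + 450) = -401/806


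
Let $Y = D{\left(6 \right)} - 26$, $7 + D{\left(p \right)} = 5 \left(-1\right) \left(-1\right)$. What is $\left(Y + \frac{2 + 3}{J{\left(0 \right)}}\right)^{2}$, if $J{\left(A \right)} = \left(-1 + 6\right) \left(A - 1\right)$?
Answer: $841$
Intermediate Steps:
$J{\left(A \right)} = -5 + 5 A$ ($J{\left(A \right)} = 5 \left(-1 + A\right) = -5 + 5 A$)
$D{\left(p \right)} = -2$ ($D{\left(p \right)} = -7 + 5 \left(-1\right) \left(-1\right) = -7 - -5 = -7 + 5 = -2$)
$Y = -28$ ($Y = -2 - 26 = -28$)
$\left(Y + \frac{2 + 3}{J{\left(0 \right)}}\right)^{2} = \left(-28 + \frac{2 + 3}{-5 + 5 \cdot 0}\right)^{2} = \left(-28 + \frac{1}{-5 + 0} \cdot 5\right)^{2} = \left(-28 + \frac{1}{-5} \cdot 5\right)^{2} = \left(-28 - 1\right)^{2} = \left(-29\right)^{2} = 841$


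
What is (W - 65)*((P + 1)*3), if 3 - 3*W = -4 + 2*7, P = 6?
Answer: -1414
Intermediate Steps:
W = -7/3 (W = 1 - (-4 + 2*7)/3 = 1 - (-4 + 14)/3 = 1 - 1/3*10 = 1 - 10/3 = -7/3 ≈ -2.3333)
(W - 65)*((P + 1)*3) = (-7/3 - 65)*((6 + 1)*3) = -1414*3/3 = -202/3*21 = -1414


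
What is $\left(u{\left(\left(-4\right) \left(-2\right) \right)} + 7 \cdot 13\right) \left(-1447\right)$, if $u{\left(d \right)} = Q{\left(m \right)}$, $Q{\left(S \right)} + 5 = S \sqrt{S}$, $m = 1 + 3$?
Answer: $-136018$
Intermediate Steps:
$m = 4$
$Q{\left(S \right)} = -5 + S^{\frac{3}{2}}$ ($Q{\left(S \right)} = -5 + S \sqrt{S} = -5 + S^{\frac{3}{2}}$)
$u{\left(d \right)} = 3$ ($u{\left(d \right)} = -5 + 4^{\frac{3}{2}} = -5 + 8 = 3$)
$\left(u{\left(\left(-4\right) \left(-2\right) \right)} + 7 \cdot 13\right) \left(-1447\right) = \left(3 + 7 \cdot 13\right) \left(-1447\right) = \left(3 + 91\right) \left(-1447\right) = 94 \left(-1447\right) = -136018$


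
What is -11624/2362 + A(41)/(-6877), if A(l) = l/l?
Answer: -39970305/8121737 ≈ -4.9214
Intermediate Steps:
A(l) = 1
-11624/2362 + A(41)/(-6877) = -11624/2362 + 1/(-6877) = -11624*1/2362 + 1*(-1/6877) = -5812/1181 - 1/6877 = -39970305/8121737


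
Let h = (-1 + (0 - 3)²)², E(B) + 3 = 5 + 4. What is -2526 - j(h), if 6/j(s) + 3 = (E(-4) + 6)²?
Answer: -118724/47 ≈ -2526.0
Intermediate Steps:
E(B) = 6 (E(B) = -3 + (5 + 4) = -3 + 9 = 6)
h = 64 (h = (-1 + (-3)²)² = (-1 + 9)² = 8² = 64)
j(s) = 2/47 (j(s) = 6/(-3 + (6 + 6)²) = 6/(-3 + 12²) = 6/(-3 + 144) = 6/141 = 6*(1/141) = 2/47)
-2526 - j(h) = -2526 - 1*2/47 = -2526 - 2/47 = -118724/47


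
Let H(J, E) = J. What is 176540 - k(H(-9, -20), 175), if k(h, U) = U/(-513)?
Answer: 90565195/513 ≈ 1.7654e+5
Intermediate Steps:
k(h, U) = -U/513 (k(h, U) = U*(-1/513) = -U/513)
176540 - k(H(-9, -20), 175) = 176540 - (-1)*175/513 = 176540 - 1*(-175/513) = 176540 + 175/513 = 90565195/513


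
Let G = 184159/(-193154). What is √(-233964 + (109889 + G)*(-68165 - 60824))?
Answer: I*√528831979813013851806/193154 ≈ 1.1906e+5*I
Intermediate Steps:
G = -184159/193154 (G = 184159*(-1/193154) = -184159/193154 ≈ -0.95343)
√(-233964 + (109889 + G)*(-68165 - 60824)) = √(-233964 + (109889 - 184159/193154)*(-68165 - 60824)) = √(-233964 + (21225315747/193154)*(-128989)) = √(-233964 - 2737832252889783/193154) = √(-2737877443972239/193154) = I*√528831979813013851806/193154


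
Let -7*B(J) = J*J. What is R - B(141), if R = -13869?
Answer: -77202/7 ≈ -11029.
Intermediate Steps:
B(J) = -J²/7 (B(J) = -J*J/7 = -J²/7)
R - B(141) = -13869 - (-1)*141²/7 = -13869 - (-1)*19881/7 = -13869 - 1*(-19881/7) = -13869 + 19881/7 = -77202/7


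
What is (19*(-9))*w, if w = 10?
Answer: -1710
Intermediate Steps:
(19*(-9))*w = (19*(-9))*10 = -171*10 = -1710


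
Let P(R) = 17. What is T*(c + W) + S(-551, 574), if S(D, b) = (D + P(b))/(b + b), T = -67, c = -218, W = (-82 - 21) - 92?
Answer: 15882887/574 ≈ 27671.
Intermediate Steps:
W = -195 (W = -103 - 92 = -195)
S(D, b) = (17 + D)/(2*b) (S(D, b) = (D + 17)/(b + b) = (17 + D)/((2*b)) = (17 + D)*(1/(2*b)) = (17 + D)/(2*b))
T*(c + W) + S(-551, 574) = -67*(-218 - 195) + (½)*(17 - 551)/574 = -67*(-413) + (½)*(1/574)*(-534) = 27671 - 267/574 = 15882887/574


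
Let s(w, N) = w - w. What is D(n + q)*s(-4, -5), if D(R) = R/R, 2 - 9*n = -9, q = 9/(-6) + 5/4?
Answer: 0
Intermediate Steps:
q = -¼ (q = 9*(-⅙) + 5*(¼) = -3/2 + 5/4 = -¼ ≈ -0.25000)
n = 11/9 (n = 2/9 - ⅑*(-9) = 2/9 + 1 = 11/9 ≈ 1.2222)
s(w, N) = 0
D(R) = 1
D(n + q)*s(-4, -5) = 1*0 = 0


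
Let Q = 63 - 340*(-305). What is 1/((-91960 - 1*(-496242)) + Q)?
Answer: 1/508045 ≈ 1.9683e-6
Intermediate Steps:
Q = 103763 (Q = 63 + 103700 = 103763)
1/((-91960 - 1*(-496242)) + Q) = 1/((-91960 - 1*(-496242)) + 103763) = 1/((-91960 + 496242) + 103763) = 1/(404282 + 103763) = 1/508045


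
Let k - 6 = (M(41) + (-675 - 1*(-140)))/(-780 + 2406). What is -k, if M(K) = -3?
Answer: -4609/813 ≈ -5.6691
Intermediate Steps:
k = 4609/813 (k = 6 + (-3 + (-675 - 1*(-140)))/(-780 + 2406) = 6 + (-3 + (-675 + 140))/1626 = 6 + (-3 - 535)*(1/1626) = 6 - 538*1/1626 = 6 - 269/813 = 4609/813 ≈ 5.6691)
-k = -1*4609/813 = -4609/813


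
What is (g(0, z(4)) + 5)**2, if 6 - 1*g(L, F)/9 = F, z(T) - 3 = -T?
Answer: 4624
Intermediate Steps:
z(T) = 3 - T
g(L, F) = 54 - 9*F
(g(0, z(4)) + 5)**2 = ((54 - 9*(3 - 1*4)) + 5)**2 = ((54 - 9*(3 - 4)) + 5)**2 = ((54 - 9*(-1)) + 5)**2 = ((54 + 9) + 5)**2 = (63 + 5)**2 = 68**2 = 4624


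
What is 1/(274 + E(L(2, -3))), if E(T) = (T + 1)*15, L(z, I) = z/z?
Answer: 1/304 ≈ 0.0032895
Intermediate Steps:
L(z, I) = 1
E(T) = 15 + 15*T (E(T) = (1 + T)*15 = 15 + 15*T)
1/(274 + E(L(2, -3))) = 1/(274 + (15 + 15*1)) = 1/(274 + (15 + 15)) = 1/(274 + 30) = 1/304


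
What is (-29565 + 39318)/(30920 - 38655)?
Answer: -9753/7735 ≈ -1.2609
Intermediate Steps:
(-29565 + 39318)/(30920 - 38655) = 9753/(-7735) = 9753*(-1/7735) = -9753/7735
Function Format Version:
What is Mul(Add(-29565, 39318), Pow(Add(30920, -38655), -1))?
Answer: Rational(-9753, 7735) ≈ -1.2609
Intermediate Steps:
Mul(Add(-29565, 39318), Pow(Add(30920, -38655), -1)) = Mul(9753, Pow(-7735, -1)) = Mul(9753, Rational(-1, 7735)) = Rational(-9753, 7735)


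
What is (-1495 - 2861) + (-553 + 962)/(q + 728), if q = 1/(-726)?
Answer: -2301966678/528527 ≈ -4355.4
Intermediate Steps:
q = -1/726 ≈ -0.0013774
(-1495 - 2861) + (-553 + 962)/(q + 728) = (-1495 - 2861) + (-553 + 962)/(-1/726 + 728) = -4356 + 409/(528527/726) = -4356 + 409*(726/528527) = -4356 + 296934/528527 = -2301966678/528527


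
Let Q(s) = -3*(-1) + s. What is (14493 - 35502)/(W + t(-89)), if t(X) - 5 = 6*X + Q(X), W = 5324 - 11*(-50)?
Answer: -7003/1753 ≈ -3.9949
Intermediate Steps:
Q(s) = 3 + s
W = 5874 (W = 5324 - 1*(-550) = 5324 + 550 = 5874)
t(X) = 8 + 7*X (t(X) = 5 + (6*X + (3 + X)) = 5 + (3 + 7*X) = 8 + 7*X)
(14493 - 35502)/(W + t(-89)) = (14493 - 35502)/(5874 + (8 + 7*(-89))) = -21009/(5874 + (8 - 623)) = -21009/(5874 - 615) = -21009/5259 = -21009*1/5259 = -7003/1753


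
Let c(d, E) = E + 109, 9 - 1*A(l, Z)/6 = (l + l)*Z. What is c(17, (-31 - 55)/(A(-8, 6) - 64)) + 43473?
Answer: 12333663/283 ≈ 43582.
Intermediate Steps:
A(l, Z) = 54 - 12*Z*l (A(l, Z) = 54 - 6*(l + l)*Z = 54 - 6*2*l*Z = 54 - 12*Z*l)
c(d, E) = 109 + E
c(17, (-31 - 55)/(A(-8, 6) - 64)) + 43473 = (109 + (-31 - 55)/((54 - 12*6*(-8)) - 64)) + 43473 = (109 - 86/((54 + 576) - 64)) + 43473 = (109 - 86/(630 - 64)) + 43473 = (109 - 86/566) + 43473 = (109 - 86*1/566) + 43473 = (109 - 43/283) + 43473 = 30804/283 + 43473 = 12333663/283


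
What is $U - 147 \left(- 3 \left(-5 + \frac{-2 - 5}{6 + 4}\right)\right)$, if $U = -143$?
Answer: $- \frac{26567}{10} \approx -2656.7$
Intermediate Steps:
$U - 147 \left(- 3 \left(-5 + \frac{-2 - 5}{6 + 4}\right)\right) = -143 - 147 \left(- 3 \left(-5 + \frac{-2 - 5}{6 + 4}\right)\right) = -143 - 147 \left(- 3 \left(-5 - \frac{7}{10}\right)\right) = -143 - 147 \left(\left(-3\right) \left(- \frac{57}{10}\right)\right) = -143 - \frac{25137}{10} = - \frac{26567}{10}$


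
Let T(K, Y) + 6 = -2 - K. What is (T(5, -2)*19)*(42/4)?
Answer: -5187/2 ≈ -2593.5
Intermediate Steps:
T(K, Y) = -8 - K (T(K, Y) = -6 + (-2 - K) = -8 - K)
(T(5, -2)*19)*(42/4) = ((-8 - 1*5)*19)*(42/4) = ((-8 - 5)*19)*(42*(¼)) = -13*19*(21/2) = -247*21/2 = -5187/2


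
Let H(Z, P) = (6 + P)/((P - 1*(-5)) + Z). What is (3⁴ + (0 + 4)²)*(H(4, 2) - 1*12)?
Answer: -12028/11 ≈ -1093.5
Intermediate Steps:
H(Z, P) = (6 + P)/(5 + P + Z) (H(Z, P) = (6 + P)/((P + 5) + Z) = (6 + P)/((5 + P) + Z) = (6 + P)/(5 + P + Z))
(3⁴ + (0 + 4)²)*(H(4, 2) - 1*12) = (3⁴ + (0 + 4)²)*((6 + 2)/(5 + 2 + 4) - 1*12) = (81 + 4²)*(8/11 - 12) = (81 + 16)*((1/11)*8 - 12) = 97*(8/11 - 12) = 97*(-124/11) = -12028/11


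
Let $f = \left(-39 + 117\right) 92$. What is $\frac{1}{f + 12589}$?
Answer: $\frac{1}{19765} \approx 5.0595 \cdot 10^{-5}$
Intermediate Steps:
$f = 7176$ ($f = 78 \cdot 92 = 7176$)
$\frac{1}{f + 12589} = \frac{1}{7176 + 12589} = \frac{1}{19765}$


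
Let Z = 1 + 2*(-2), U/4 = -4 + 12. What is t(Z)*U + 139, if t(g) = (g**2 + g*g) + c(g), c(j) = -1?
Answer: 683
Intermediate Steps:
U = 32 (U = 4*(-4 + 12) = 4*8 = 32)
Z = -3 (Z = 1 - 4 = -3)
t(g) = -1 + 2*g**2 (t(g) = (g**2 + g*g) - 1 = (g**2 + g**2) - 1 = 2*g**2 - 1 = -1 + 2*g**2)
t(Z)*U + 139 = (-1 + 2*(-3)**2)*32 + 139 = (-1 + 2*9)*32 + 139 = (-1 + 18)*32 + 139 = 17*32 + 139 = 544 + 139 = 683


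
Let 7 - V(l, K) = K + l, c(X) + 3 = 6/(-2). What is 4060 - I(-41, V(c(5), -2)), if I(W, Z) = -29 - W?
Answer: 4048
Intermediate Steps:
c(X) = -6 (c(X) = -3 + 6/(-2) = -3 + 6*(-½) = -3 - 3 = -6)
V(l, K) = 7 - K - l (V(l, K) = 7 - (K + l) = 7 + (-K - l) = 7 - K - l)
4060 - I(-41, V(c(5), -2)) = 4060 - (-29 - 1*(-41)) = 4060 - (-29 + 41) = 4060 - 1*12 = 4060 - 12 = 4048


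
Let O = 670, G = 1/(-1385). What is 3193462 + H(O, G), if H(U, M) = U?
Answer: 3194132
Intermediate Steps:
G = -1/1385 ≈ -0.00072202
3193462 + H(O, G) = 3193462 + 670 = 3194132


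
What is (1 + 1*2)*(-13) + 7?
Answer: -32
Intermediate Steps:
(1 + 1*2)*(-13) + 7 = (1 + 2)*(-13) + 7 = 3*(-13) + 7 = -39 + 7 = -32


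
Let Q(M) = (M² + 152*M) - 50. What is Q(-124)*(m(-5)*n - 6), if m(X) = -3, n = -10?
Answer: -84528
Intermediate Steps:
Q(M) = -50 + M² + 152*M
Q(-124)*(m(-5)*n - 6) = (-50 + (-124)² + 152*(-124))*(-3*(-10) - 6) = (-50 + 15376 - 18848)*(30 - 6) = -3522*24 = -84528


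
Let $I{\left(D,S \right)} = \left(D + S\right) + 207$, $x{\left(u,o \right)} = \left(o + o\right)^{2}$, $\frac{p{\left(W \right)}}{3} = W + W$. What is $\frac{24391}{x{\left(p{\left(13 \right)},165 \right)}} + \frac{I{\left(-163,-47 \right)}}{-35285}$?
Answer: $\frac{172192627}{768507300} \approx 0.22406$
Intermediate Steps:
$p{\left(W \right)} = 6 W$ ($p{\left(W \right)} = 3 \left(W + W\right) = 3 \cdot 2 W = 6 W$)
$x{\left(u,o \right)} = 4 o^{2}$ ($x{\left(u,o \right)} = \left(2 o\right)^{2} = 4 o^{2}$)
$I{\left(D,S \right)} = 207 + D + S$
$\frac{24391}{x{\left(p{\left(13 \right)},165 \right)}} + \frac{I{\left(-163,-47 \right)}}{-35285} = \frac{24391}{4 \cdot 165^{2}} + \frac{207 - 163 - 47}{-35285} = \frac{24391}{4 \cdot 27225} - - \frac{3}{35285} = \frac{24391}{108900} + \frac{3}{35285} = \frac{172192627}{768507300}$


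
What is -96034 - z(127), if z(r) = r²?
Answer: -112163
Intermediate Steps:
-96034 - z(127) = -96034 - 1*127² = -96034 - 1*16129 = -96034 - 16129 = -112163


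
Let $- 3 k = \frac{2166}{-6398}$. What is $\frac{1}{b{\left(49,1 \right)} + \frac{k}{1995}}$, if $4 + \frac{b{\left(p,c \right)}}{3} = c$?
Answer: $- \frac{335895}{3023036} \approx -0.11111$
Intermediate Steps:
$k = \frac{361}{3199}$ ($k = - \frac{2166 \frac{1}{-6398}}{3} = - \frac{2166 \left(- \frac{1}{6398}\right)}{3} = \left(- \frac{1}{3}\right) \left(- \frac{1083}{3199}\right) = \frac{361}{3199} \approx 0.11285$)
$b{\left(p,c \right)} = -12 + 3 c$
$\frac{1}{b{\left(49,1 \right)} + \frac{k}{1995}} = \frac{1}{\left(-12 + 3 \cdot 1\right) + \frac{361}{3199 \cdot 1995}} = \frac{1}{\left(-12 + 3\right) + \frac{361}{3199} \cdot \frac{1}{1995}} = \frac{1}{-9 + \frac{19}{335895}} = \frac{1}{- \frac{3023036}{335895}} = - \frac{335895}{3023036}$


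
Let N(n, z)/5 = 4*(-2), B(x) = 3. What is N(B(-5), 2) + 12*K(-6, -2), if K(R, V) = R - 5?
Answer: -172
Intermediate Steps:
N(n, z) = -40 (N(n, z) = 5*(4*(-2)) = 5*(-8) = -40)
K(R, V) = -5 + R
N(B(-5), 2) + 12*K(-6, -2) = -40 + 12*(-5 - 6) = -40 + 12*(-11) = -40 - 132 = -172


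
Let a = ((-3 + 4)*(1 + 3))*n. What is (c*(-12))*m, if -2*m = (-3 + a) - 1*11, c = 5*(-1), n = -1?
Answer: 540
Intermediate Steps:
a = -4 (a = ((-3 + 4)*(1 + 3))*(-1) = (1*4)*(-1) = 4*(-1) = -4)
c = -5
m = 9 (m = -((-3 - 4) - 1*11)/2 = -(-7 - 11)/2 = -½*(-18) = 9)
(c*(-12))*m = -5*(-12)*9 = 60*9 = 540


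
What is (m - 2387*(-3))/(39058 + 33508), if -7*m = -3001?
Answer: 26564/253981 ≈ 0.10459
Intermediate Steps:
m = 3001/7 (m = -⅐*(-3001) = 3001/7 ≈ 428.71)
(m - 2387*(-3))/(39058 + 33508) = (3001/7 - 2387*(-3))/(39058 + 33508) = (3001/7 + 7161)/72566 = (53128/7)*(1/72566) = 26564/253981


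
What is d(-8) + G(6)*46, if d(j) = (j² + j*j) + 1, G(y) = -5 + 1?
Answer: -55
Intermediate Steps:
G(y) = -4
d(j) = 1 + 2*j² (d(j) = (j² + j²) + 1 = 2*j² + 1 = 1 + 2*j²)
d(-8) + G(6)*46 = (1 + 2*(-8)²) - 4*46 = (1 + 2*64) - 184 = (1 + 128) - 184 = 129 - 184 = -55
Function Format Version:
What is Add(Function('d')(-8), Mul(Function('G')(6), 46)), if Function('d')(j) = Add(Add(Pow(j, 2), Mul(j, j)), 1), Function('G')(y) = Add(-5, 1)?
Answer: -55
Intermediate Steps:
Function('G')(y) = -4
Function('d')(j) = Add(1, Mul(2, Pow(j, 2))) (Function('d')(j) = Add(Add(Pow(j, 2), Pow(j, 2)), 1) = Add(Mul(2, Pow(j, 2)), 1) = Add(1, Mul(2, Pow(j, 2))))
Add(Function('d')(-8), Mul(Function('G')(6), 46)) = Add(Add(1, Mul(2, Pow(-8, 2))), Mul(-4, 46)) = Add(Add(1, Mul(2, 64)), -184) = Add(Add(1, 128), -184) = Add(129, -184) = -55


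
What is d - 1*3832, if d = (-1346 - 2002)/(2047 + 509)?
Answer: -272165/71 ≈ -3833.3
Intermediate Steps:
d = -93/71 (d = -3348/2556 = -3348*1/2556 = -93/71 ≈ -1.3099)
d - 1*3832 = -93/71 - 1*3832 = -93/71 - 3832 = -272165/71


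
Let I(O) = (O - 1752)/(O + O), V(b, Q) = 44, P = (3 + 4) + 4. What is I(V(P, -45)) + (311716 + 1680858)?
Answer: 43836201/22 ≈ 1.9926e+6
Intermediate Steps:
P = 11 (P = 7 + 4 = 11)
I(O) = (-1752 + O)/(2*O) (I(O) = (-1752 + O)/((2*O)) = (-1752 + O)*(1/(2*O)) = (-1752 + O)/(2*O))
I(V(P, -45)) + (311716 + 1680858) = (1/2)*(-1752 + 44)/44 + (311716 + 1680858) = (1/2)*(1/44)*(-1708) + 1992574 = -427/22 + 1992574 = 43836201/22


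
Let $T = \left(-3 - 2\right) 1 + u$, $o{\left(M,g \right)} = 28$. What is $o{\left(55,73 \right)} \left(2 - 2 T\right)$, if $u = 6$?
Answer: $0$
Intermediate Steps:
$T = 1$ ($T = \left(-3 - 2\right) 1 + 6 = \left(-5\right) 1 + 6 = -5 + 6 = 1$)
$o{\left(55,73 \right)} \left(2 - 2 T\right) = 28 \left(2 - 2\right) = 28 \cdot 0 = 0$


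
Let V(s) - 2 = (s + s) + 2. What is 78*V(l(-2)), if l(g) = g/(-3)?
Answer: 416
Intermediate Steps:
l(g) = -g/3 (l(g) = g*(-1/3) = -g/3)
V(s) = 4 + 2*s (V(s) = 2 + ((s + s) + 2) = 2 + (2*s + 2) = 2 + (2 + 2*s) = 4 + 2*s)
78*V(l(-2)) = 78*(4 + 2*(-1/3*(-2))) = 78*(4 + 2*(2/3)) = 78*(4 + 4/3) = 78*(16/3) = 416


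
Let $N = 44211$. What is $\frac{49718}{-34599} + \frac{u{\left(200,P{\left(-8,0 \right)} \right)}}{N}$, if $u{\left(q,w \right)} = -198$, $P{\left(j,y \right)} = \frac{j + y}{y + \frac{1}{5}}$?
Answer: $- \frac{734977700}{509885463} \approx -1.4415$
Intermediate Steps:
$P{\left(j,y \right)} = \frac{j + y}{\frac{1}{5} + y}$ ($P{\left(j,y \right)} = \frac{j + y}{y + \frac{1}{5}} = \frac{j + y}{\frac{1}{5} + y}$)
$\frac{49718}{-34599} + \frac{u{\left(200,P{\left(-8,0 \right)} \right)}}{N} = \frac{49718}{-34599} - \frac{198}{44211} = 49718 \left(- \frac{1}{34599}\right) - \frac{66}{14737} = - \frac{49718}{34599} - \frac{66}{14737} = - \frac{734977700}{509885463}$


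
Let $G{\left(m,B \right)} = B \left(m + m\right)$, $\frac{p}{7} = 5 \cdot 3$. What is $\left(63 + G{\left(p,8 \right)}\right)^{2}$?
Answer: $3038049$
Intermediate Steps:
$p = 105$ ($p = 7 \cdot 5 \cdot 3 = 7 \cdot 15 = 105$)
$G{\left(m,B \right)} = 2 B m$ ($G{\left(m,B \right)} = B 2 m = 2 B m$)
$\left(63 + G{\left(p,8 \right)}\right)^{2} = \left(63 + 2 \cdot 8 \cdot 105\right)^{2} = \left(63 + 1680\right)^{2} = 1743^{2} = 3038049$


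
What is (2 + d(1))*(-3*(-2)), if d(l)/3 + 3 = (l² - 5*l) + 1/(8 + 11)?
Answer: -2148/19 ≈ -113.05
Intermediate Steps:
d(l) = -168/19 - 15*l + 3*l² (d(l) = -9 + 3*((l² - 5*l) + 1/(8 + 11)) = -9 + 3*((l² - 5*l) + 1/19) = -9 + 3*(1/19 + l² - 5*l) = -9 + (3/19 - 15*l + 3*l²) = -168/19 - 15*l + 3*l²)
(2 + d(1))*(-3*(-2)) = (2 + (-168/19 - 15*1 + 3*1²))*(-3*(-2)) = (2 + (-168/19 - 15 + 3*1))*6 = (2 + (-168/19 - 15 + 3))*6 = (2 - 396/19)*6 = -358/19*6 = -2148/19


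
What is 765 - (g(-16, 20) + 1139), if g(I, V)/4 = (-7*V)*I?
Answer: -9334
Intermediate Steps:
g(I, V) = -28*I*V (g(I, V) = 4*((-7*V)*I) = 4*(-7*I*V) = -28*I*V)
765 - (g(-16, 20) + 1139) = 765 - (-28*(-16)*20 + 1139) = 765 - (8960 + 1139) = 765 - 1*10099 = 765 - 10099 = -9334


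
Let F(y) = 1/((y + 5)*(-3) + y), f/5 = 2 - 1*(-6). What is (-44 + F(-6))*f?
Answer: -5320/3 ≈ -1773.3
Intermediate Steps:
f = 40 (f = 5*(2 - 1*(-6)) = 5*(2 + 6) = 5*8 = 40)
F(y) = 1/(-15 - 2*y) (F(y) = 1/((5 + y)*(-3) + y) = 1/((-15 - 3*y) + y) = 1/(-15 - 2*y))
(-44 + F(-6))*f = (-44 - 1/(15 + 2*(-6)))*40 = (-44 - 1/(15 - 12))*40 = (-44 - 1/3)*40 = (-44 - 1*⅓)*40 = (-44 - ⅓)*40 = -133/3*40 = -5320/3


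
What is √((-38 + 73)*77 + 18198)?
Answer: √20893 ≈ 144.54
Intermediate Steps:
√((-38 + 73)*77 + 18198) = √(35*77 + 18198) = √(2695 + 18198) = √20893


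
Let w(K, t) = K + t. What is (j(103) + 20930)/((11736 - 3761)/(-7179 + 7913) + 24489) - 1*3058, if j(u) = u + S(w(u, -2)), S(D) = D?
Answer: -54976198902/17982901 ≈ -3057.1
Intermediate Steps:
j(u) = -2 + 2*u (j(u) = u + (u - 2) = u + (-2 + u) = -2 + 2*u)
(j(103) + 20930)/((11736 - 3761)/(-7179 + 7913) + 24489) - 1*3058 = ((-2 + 2*103) + 20930)/((11736 - 3761)/(-7179 + 7913) + 24489) - 1*3058 = ((-2 + 206) + 20930)/(7975/734 + 24489) - 3058 = (204 + 20930)/(7975*(1/734) + 24489) - 3058 = 21134/(7975/734 + 24489) - 3058 = 21134/(17982901/734) - 3058 = 21134*(734/17982901) - 3058 = 15512356/17982901 - 3058 = -54976198902/17982901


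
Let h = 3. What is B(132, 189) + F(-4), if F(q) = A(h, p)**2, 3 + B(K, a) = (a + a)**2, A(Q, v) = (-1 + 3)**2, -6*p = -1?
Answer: 142897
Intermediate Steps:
p = 1/6 (p = -1/6*(-1) = 1/6 ≈ 0.16667)
A(Q, v) = 4 (A(Q, v) = 2**2 = 4)
B(K, a) = -3 + 4*a**2 (B(K, a) = -3 + (a + a)**2 = -3 + (2*a)**2 = -3 + 4*a**2)
F(q) = 16 (F(q) = 4**2 = 16)
B(132, 189) + F(-4) = (-3 + 4*189**2) + 16 = (-3 + 4*35721) + 16 = (-3 + 142884) + 16 = 142881 + 16 = 142897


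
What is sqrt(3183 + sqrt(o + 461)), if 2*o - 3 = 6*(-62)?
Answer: sqrt(12732 + 2*sqrt(1106))/2 ≈ 56.565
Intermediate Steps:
o = -369/2 (o = 3/2 + (6*(-62))/2 = 3/2 + (1/2)*(-372) = 3/2 - 186 = -369/2 ≈ -184.50)
sqrt(3183 + sqrt(o + 461)) = sqrt(3183 + sqrt(-369/2 + 461)) = sqrt(3183 + sqrt(553/2)) = sqrt(3183 + sqrt(1106)/2)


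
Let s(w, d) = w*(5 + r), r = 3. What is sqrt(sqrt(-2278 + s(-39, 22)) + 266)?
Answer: sqrt(266 + I*sqrt(2590)) ≈ 16.383 + 1.5532*I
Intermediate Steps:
s(w, d) = 8*w (s(w, d) = w*(5 + 3) = w*8 = 8*w)
sqrt(sqrt(-2278 + s(-39, 22)) + 266) = sqrt(sqrt(-2278 + 8*(-39)) + 266) = sqrt(sqrt(-2278 - 312) + 266) = sqrt(sqrt(-2590) + 266) = sqrt(I*sqrt(2590) + 266) = sqrt(266 + I*sqrt(2590))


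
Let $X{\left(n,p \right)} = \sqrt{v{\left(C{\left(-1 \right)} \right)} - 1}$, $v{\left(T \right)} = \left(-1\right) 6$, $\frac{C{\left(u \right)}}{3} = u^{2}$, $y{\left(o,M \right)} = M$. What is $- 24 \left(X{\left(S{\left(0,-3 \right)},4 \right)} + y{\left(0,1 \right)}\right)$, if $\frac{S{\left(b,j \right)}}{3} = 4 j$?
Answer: $-24 - 24 i \sqrt{7} \approx -24.0 - 63.498 i$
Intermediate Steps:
$C{\left(u \right)} = 3 u^{2}$
$v{\left(T \right)} = -6$
$S{\left(b,j \right)} = 12 j$ ($S{\left(b,j \right)} = 3 \cdot 4 j = 12 j$)
$X{\left(n,p \right)} = i \sqrt{7}$ ($X{\left(n,p \right)} = \sqrt{-6 - 1} = \sqrt{-7} = i \sqrt{7}$)
$- 24 \left(X{\left(S{\left(0,-3 \right)},4 \right)} + y{\left(0,1 \right)}\right) = - 24 \left(i \sqrt{7} + 1\right) = - 24 \left(1 + i \sqrt{7}\right) = -24 - 24 i \sqrt{7}$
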